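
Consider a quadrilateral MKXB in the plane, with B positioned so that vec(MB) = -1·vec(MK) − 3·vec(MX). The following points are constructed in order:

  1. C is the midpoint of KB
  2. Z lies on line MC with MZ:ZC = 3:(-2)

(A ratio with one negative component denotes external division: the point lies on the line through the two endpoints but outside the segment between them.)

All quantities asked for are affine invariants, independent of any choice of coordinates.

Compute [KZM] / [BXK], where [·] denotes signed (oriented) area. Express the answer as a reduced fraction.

[KZM]:[BXK] = 9/10

Choose coordinates M = (0, 0), K = (1, 0), X = (0, 1), B = (-1, -3).
1. C is the midpoint of KB ⇒ C = (0, -3/2)
2. Z lies on line MC with MZ:ZC = 3:(-2) ⇒ Z = (0, -9/2)
2·[KZM] = -9/2, 2·[BXK] = -5
[KZM]:[BXK] = -9/2:-5 = 9/10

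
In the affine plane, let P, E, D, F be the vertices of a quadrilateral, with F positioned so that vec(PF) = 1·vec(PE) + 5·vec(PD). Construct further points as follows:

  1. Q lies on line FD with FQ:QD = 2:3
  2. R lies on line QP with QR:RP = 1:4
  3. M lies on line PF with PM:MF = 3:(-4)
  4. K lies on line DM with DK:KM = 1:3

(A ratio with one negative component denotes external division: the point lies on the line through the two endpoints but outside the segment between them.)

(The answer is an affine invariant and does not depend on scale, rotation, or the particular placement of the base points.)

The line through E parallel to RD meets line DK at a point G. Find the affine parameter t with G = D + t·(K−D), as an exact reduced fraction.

Set P = (0, 0), E = (1, 0), D = (0, 1), F = (1, 5); any affine frame gives the same invariant.
1. Q lies on line FD with FQ:QD = 2:3 ⇒ Q = (3/5, 17/5)
2. R lies on line QP with QR:RP = 1:4 ⇒ R = (12/25, 68/25)
3. M lies on line PF with PM:MF = 3:(-4) ⇒ M = (-3, -15)
4. K lies on line DM with DK:KM = 1:3 ⇒ K = (-3/4, -3)
through E parallel to RD: direction (-12/25, -43/25); meets DK at G = (-55/21, -817/63)
G = D + t·(K−D) with t = 220/63

t = 220/63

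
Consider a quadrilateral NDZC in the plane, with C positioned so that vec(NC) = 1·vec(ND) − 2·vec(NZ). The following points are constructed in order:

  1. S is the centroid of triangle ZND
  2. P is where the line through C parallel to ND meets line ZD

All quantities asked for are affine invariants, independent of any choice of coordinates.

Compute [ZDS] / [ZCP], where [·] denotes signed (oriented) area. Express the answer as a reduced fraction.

[ZDS]:[ZCP] = -1/18

Set N = (0, 0), D = (1, 0), Z = (0, 1), C = (1, -2); any affine frame gives the same invariant.
1. S is the centroid of triangle ZND ⇒ S = (1/3, 1/3)
2. P is where the line through C parallel to ND meets line ZD ⇒ P = (3, -2)
2·[ZDS] = -1/3, 2·[ZCP] = 6
[ZDS]:[ZCP] = -1/3:6 = -1/18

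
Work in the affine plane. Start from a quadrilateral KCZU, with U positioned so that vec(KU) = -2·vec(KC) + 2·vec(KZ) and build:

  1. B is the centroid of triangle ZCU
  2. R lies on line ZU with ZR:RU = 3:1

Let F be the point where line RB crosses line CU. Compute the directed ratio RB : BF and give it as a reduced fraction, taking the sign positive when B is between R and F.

Set K = (0, 0), C = (1, 0), Z = (0, 1), U = (-2, 2); any affine frame gives the same invariant.
1. B is the centroid of triangle ZCU ⇒ B = (-1/3, 1)
2. R lies on line ZU with ZR:RU = 3:1 ⇒ R = (-3/2, 7/4)
line RB meets CU at F = (-5, 4)
B = R + t·(F−R) with t = -1/3, so RB:BF = -1/3:4/3

RB:BF = -1/4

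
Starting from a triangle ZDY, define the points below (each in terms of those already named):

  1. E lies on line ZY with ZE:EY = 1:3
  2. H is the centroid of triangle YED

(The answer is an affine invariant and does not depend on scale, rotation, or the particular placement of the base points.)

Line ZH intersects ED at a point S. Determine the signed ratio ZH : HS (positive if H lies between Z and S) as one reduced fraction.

Set Z = (0, 0), D = (1, 0), Y = (0, 1); any affine frame gives the same invariant.
1. E lies on line ZY with ZE:EY = 1:3 ⇒ E = (0, 1/4)
2. H is the centroid of triangle YED ⇒ H = (1/3, 5/12)
line ZH meets ED at S = (1/6, 5/24)
H = Z + t·(S−Z) with t = 2, so ZH:HS = 2:-1

ZH:HS = -2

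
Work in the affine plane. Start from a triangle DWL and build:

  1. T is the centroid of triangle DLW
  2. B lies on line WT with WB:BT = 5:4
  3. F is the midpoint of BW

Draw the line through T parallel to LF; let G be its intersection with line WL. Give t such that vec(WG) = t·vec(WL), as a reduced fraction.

t = 18/5

Set D = (0, 0), W = (1, 0), L = (0, 1); any affine frame gives the same invariant.
1. T is the centroid of triangle DLW ⇒ T = (1/3, 1/3)
2. B lies on line WT with WB:BT = 5:4 ⇒ B = (17/27, 5/27)
3. F is the midpoint of BW ⇒ F = (22/27, 5/54)
through T parallel to LF: direction (22/27, -49/54); meets WL at G = (-13/5, 18/5)
G = W + t·(L−W) with t = 18/5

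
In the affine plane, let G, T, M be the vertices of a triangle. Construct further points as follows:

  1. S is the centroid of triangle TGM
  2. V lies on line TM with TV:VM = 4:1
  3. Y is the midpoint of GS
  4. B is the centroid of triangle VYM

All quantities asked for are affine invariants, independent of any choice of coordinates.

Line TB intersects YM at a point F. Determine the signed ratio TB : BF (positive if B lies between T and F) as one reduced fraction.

TB:BF = 14

Choose coordinates G = (0, 0), T = (1, 0), M = (0, 1).
1. S is the centroid of triangle TGM ⇒ S = (1/3, 1/3)
2. V lies on line TM with TV:VM = 4:1 ⇒ V = (1/5, 4/5)
3. Y is the midpoint of GS ⇒ Y = (1/6, 1/6)
4. B is the centroid of triangle VYM ⇒ B = (11/90, 59/90)
line TB meets YM at F = (5/84, 59/84)
B = T + t·(F−T) with t = 14/15, so TB:BF = 14/15:1/15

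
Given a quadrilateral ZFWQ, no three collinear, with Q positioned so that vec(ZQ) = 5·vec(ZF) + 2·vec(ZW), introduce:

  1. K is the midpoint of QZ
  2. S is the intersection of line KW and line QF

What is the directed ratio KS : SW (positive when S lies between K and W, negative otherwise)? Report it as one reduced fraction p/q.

Set Z = (0, 0), F = (1, 0), W = (0, 1), Q = (5, 2); any affine frame gives the same invariant.
1. K is the midpoint of QZ ⇒ K = (5/2, 1)
2. S is the intersection of line KW and line QF ⇒ S = (3, 1)
S = K + t·(W−K) with t = -1/5, so KS:SW = t:(1−t) = -1/5:6/5

KS:SW = -1/6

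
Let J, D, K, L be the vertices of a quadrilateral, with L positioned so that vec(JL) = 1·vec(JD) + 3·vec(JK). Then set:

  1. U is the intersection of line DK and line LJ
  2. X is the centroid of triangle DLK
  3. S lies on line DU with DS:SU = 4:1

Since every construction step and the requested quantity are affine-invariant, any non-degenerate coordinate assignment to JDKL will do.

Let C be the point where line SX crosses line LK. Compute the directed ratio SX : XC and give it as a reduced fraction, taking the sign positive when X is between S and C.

SX:XC = 1/5

Set J = (0, 0), D = (1, 0), K = (0, 1), L = (1, 3); any affine frame gives the same invariant.
1. U is the intersection of line DK and line LJ ⇒ U = (1/4, 3/4)
2. X is the centroid of triangle DLK ⇒ X = (2/3, 4/3)
3. S lies on line DU with DS:SU = 4:1 ⇒ S = (2/5, 3/5)
line SX meets LK at C = (2, 5)
X = S + t·(C−S) with t = 1/6, so SX:XC = 1/6:5/6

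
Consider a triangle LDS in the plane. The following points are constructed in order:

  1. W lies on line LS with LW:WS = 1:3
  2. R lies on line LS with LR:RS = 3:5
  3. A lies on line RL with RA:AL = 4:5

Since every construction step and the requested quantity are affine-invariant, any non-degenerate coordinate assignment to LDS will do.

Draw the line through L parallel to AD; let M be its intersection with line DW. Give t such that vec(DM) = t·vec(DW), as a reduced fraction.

Choose coordinates L = (0, 0), D = (1, 0), S = (0, 1).
1. W lies on line LS with LW:WS = 1:3 ⇒ W = (0, 1/4)
2. R lies on line LS with LR:RS = 3:5 ⇒ R = (0, 3/8)
3. A lies on line RL with RA:AL = 4:5 ⇒ A = (0, 5/24)
through L parallel to AD: direction (1, -5/24); meets DW at M = (6, -5/4)
M = D + t·(W−D) with t = -5

t = -5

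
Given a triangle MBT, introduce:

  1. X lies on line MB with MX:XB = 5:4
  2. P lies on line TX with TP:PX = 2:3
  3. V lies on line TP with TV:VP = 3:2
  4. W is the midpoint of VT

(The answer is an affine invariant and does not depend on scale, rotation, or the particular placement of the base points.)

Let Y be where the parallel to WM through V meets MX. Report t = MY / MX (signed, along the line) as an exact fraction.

Work in coordinates with M = (0, 0), B = (1, 0), T = (0, 1).
1. X lies on line MB with MX:XB = 5:4 ⇒ X = (5/9, 0)
2. P lies on line TX with TP:PX = 2:3 ⇒ P = (2/9, 3/5)
3. V lies on line TP with TV:VP = 3:2 ⇒ V = (2/15, 19/25)
4. W is the midpoint of VT ⇒ W = (1/15, 22/25)
through V parallel to WM: direction (-1/15, -22/25); meets MX at Y = (5/66, 0)
Y = M + t·(X−M) with t = 3/22

t = 3/22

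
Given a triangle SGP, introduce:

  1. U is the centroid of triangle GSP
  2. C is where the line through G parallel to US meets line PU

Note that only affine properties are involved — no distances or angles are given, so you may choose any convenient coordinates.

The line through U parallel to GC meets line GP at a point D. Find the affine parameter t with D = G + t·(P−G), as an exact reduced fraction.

Choose coordinates S = (0, 0), G = (1, 0), P = (0, 1).
1. U is the centroid of triangle GSP ⇒ U = (1/3, 1/3)
2. C is where the line through G parallel to US meets line PU ⇒ C = (2/3, -1/3)
through U parallel to GC: direction (-1/3, -1/3); meets GP at D = (1/2, 1/2)
D = G + t·(P−G) with t = 1/2

t = 1/2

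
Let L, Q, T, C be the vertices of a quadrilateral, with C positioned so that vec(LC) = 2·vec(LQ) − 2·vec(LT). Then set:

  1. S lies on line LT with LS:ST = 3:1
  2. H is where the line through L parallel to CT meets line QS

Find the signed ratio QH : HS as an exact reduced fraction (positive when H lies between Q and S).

QH:HS = -2

Set L = (0, 0), Q = (1, 0), T = (0, 1), C = (2, -2); any affine frame gives the same invariant.
1. S lies on line LT with LS:ST = 3:1 ⇒ S = (0, 3/4)
2. H is where the line through L parallel to CT meets line QS ⇒ H = (-1, 3/2)
H = Q + t·(S−Q) with t = 2, so QH:HS = t:(1−t) = 2:-1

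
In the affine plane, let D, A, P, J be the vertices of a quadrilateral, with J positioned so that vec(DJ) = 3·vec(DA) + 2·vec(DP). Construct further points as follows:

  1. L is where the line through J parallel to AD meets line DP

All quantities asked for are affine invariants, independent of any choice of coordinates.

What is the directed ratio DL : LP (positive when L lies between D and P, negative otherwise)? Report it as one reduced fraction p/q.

Work in coordinates with D = (0, 0), A = (1, 0), P = (0, 1), J = (3, 2).
1. L is where the line through J parallel to AD meets line DP ⇒ L = (0, 2)
L = D + t·(P−D) with t = 2, so DL:LP = t:(1−t) = 2:-1

DL:LP = -2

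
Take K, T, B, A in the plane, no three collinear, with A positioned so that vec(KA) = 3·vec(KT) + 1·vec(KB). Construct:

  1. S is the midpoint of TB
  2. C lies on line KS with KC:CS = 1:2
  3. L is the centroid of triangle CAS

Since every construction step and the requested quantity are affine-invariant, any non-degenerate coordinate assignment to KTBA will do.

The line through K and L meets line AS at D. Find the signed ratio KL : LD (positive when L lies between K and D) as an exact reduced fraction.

Set K = (0, 0), T = (1, 0), B = (0, 1), A = (3, 1); any affine frame gives the same invariant.
1. S is the midpoint of TB ⇒ S = (1/2, 1/2)
2. C lies on line KS with KC:CS = 1:2 ⇒ C = (1/6, 1/6)
3. L is the centroid of triangle CAS ⇒ L = (11/9, 5/9)
line KL meets AS at D = (11/7, 5/7)
L = K + t·(D−K) with t = 7/9, so KL:LD = 7/9:2/9

KL:LD = 7/2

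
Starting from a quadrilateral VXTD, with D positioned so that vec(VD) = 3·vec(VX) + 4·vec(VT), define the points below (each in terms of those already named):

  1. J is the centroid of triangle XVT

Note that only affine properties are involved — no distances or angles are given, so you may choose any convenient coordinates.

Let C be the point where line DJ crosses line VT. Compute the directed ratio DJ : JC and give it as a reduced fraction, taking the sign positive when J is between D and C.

Choose coordinates V = (0, 0), X = (1, 0), T = (0, 1), D = (3, 4).
1. J is the centroid of triangle XVT ⇒ J = (1/3, 1/3)
line DJ meets VT at C = (0, -1/8)
J = D + t·(C−D) with t = 8/9, so DJ:JC = 8/9:1/9

DJ:JC = 8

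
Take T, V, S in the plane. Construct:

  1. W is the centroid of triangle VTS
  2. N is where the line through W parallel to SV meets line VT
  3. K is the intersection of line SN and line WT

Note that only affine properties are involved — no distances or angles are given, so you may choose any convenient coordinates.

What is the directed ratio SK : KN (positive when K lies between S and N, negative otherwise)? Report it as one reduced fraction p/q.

Work in coordinates with T = (0, 0), V = (1, 0), S = (0, 1).
1. W is the centroid of triangle VTS ⇒ W = (1/3, 1/3)
2. N is where the line through W parallel to SV meets line VT ⇒ N = (2/3, 0)
3. K is the intersection of line SN and line WT ⇒ K = (2/5, 2/5)
K = S + t·(N−S) with t = 3/5, so SK:KN = t:(1−t) = 3/5:2/5

SK:KN = 3/2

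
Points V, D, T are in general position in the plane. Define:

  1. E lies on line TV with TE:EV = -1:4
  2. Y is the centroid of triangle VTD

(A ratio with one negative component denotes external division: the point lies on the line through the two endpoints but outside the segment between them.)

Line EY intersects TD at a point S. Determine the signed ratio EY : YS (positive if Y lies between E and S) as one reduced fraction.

EY:YS = -2

Assign V = (0, 0), D = (1, 0), T = (0, 1) — the answer is frame-independent, so this choice is without loss of generality.
1. E lies on line TV with TE:EV = -1:4 ⇒ E = (0, 4/3)
2. Y is the centroid of triangle VTD ⇒ Y = (1/3, 1/3)
line EY meets TD at S = (1/6, 5/6)
Y = E + t·(S−E) with t = 2, so EY:YS = 2:-1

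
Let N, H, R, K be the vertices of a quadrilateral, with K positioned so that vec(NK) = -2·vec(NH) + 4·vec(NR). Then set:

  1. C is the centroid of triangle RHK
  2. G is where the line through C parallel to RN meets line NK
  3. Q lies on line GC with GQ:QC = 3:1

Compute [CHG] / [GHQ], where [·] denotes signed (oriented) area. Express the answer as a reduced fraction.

[CHG]:[GHQ] = -4/3

Work in coordinates with N = (0, 0), H = (1, 0), R = (0, 1), K = (-2, 4).
1. C is the centroid of triangle RHK ⇒ C = (-1/3, 5/3)
2. G is where the line through C parallel to RN meets line NK ⇒ G = (-1/3, 2/3)
3. Q lies on line GC with GQ:QC = 3:1 ⇒ Q = (-1/3, 17/12)
2·[CHG] = -4/3, 2·[GHQ] = 1
[CHG]:[GHQ] = -4/3:1 = -4/3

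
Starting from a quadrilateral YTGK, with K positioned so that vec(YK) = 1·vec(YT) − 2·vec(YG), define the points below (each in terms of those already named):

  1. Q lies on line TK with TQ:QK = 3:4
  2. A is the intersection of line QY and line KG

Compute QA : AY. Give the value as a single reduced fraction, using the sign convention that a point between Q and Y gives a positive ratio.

Assign Y = (0, 0), T = (1, 0), G = (0, 1), K = (1, -2) — the answer is frame-independent, so this choice is without loss of generality.
1. Q lies on line TK with TQ:QK = 3:4 ⇒ Q = (1, -6/7)
2. A is the intersection of line QY and line KG ⇒ A = (7/15, -2/5)
A = Q + t·(Y−Q) with t = 8/15, so QA:AY = t:(1−t) = 8/15:7/15

QA:AY = 8/7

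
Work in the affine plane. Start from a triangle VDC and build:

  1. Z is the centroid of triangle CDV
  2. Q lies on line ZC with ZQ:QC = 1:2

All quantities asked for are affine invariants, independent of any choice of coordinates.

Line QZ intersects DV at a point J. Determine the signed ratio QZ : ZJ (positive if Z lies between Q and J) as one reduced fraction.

QZ:ZJ = 2/3

Assign V = (0, 0), D = (1, 0), C = (0, 1) — the answer is frame-independent, so this choice is without loss of generality.
1. Z is the centroid of triangle CDV ⇒ Z = (1/3, 1/3)
2. Q lies on line ZC with ZQ:QC = 1:2 ⇒ Q = (2/9, 5/9)
line QZ meets DV at J = (1/2, 0)
Z = Q + t·(J−Q) with t = 2/5, so QZ:ZJ = 2/5:3/5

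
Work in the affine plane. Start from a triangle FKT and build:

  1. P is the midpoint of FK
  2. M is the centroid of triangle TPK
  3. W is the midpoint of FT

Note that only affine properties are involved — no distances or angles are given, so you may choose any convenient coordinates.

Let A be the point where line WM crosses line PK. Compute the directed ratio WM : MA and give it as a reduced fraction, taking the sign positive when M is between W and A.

WM:MA = 1/2

Assign F = (0, 0), K = (1, 0), T = (0, 1) — the answer is frame-independent, so this choice is without loss of generality.
1. P is the midpoint of FK ⇒ P = (1/2, 0)
2. M is the centroid of triangle TPK ⇒ M = (1/2, 1/3)
3. W is the midpoint of FT ⇒ W = (0, 1/2)
line WM meets PK at A = (3/2, 0)
M = W + t·(A−W) with t = 1/3, so WM:MA = 1/3:2/3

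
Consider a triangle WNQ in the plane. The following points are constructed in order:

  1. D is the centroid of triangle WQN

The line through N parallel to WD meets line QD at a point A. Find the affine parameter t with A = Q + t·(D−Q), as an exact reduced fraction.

t = 2

Choose coordinates W = (0, 0), N = (1, 0), Q = (0, 1).
1. D is the centroid of triangle WQN ⇒ D = (1/3, 1/3)
through N parallel to WD: direction (1/3, 1/3); meets QD at A = (2/3, -1/3)
A = Q + t·(D−Q) with t = 2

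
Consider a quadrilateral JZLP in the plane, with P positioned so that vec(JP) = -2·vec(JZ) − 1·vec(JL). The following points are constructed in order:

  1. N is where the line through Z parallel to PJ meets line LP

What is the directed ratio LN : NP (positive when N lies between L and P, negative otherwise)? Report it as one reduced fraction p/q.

Set J = (0, 0), Z = (1, 0), L = (0, 1), P = (-2, -1); any affine frame gives the same invariant.
1. N is where the line through Z parallel to PJ meets line LP ⇒ N = (-3, -2)
N = L + t·(P−L) with t = 3/2, so LN:NP = t:(1−t) = 3/2:-1/2

LN:NP = -3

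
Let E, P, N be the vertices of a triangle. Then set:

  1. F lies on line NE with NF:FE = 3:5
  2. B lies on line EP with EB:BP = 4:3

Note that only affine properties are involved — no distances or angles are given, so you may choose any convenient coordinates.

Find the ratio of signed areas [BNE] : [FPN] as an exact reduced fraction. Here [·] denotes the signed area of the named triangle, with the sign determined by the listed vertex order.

Work in coordinates with E = (0, 0), P = (1, 0), N = (0, 1).
1. F lies on line NE with NF:FE = 3:5 ⇒ F = (0, 5/8)
2. B lies on line EP with EB:BP = 4:3 ⇒ B = (4/7, 0)
2·[BNE] = 4/7, 2·[FPN] = 3/8
[BNE]:[FPN] = 4/7:3/8 = 32/21

[BNE]:[FPN] = 32/21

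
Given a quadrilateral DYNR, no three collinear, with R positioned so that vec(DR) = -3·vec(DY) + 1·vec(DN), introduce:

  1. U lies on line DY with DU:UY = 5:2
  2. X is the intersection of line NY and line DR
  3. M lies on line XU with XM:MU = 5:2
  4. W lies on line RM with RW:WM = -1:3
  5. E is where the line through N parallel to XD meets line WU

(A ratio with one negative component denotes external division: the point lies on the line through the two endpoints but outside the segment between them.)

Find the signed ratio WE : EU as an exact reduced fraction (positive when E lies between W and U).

WE:EU = -319/224

Set D = (0, 0), Y = (1, 0), N = (0, 1), R = (-3, 1); any affine frame gives the same invariant.
1. U lies on line DY with DU:UY = 5:2 ⇒ U = (5/7, 0)
2. X is the intersection of line NY and line DR ⇒ X = (3/2, -1/2)
3. M lies on line XU with XM:MU = 5:2 ⇒ M = (46/49, -1/7)
4. W lies on line RM with RW:WM = -1:3 ⇒ W = (-487/98, 11/7)
5. E is where the line through N parallel to XD meets line WU ⇒ E = (1341/95, -352/95)
E = W + t·(U−W) with t = 319/95, so WE:EU = t:(1−t) = 319/95:-224/95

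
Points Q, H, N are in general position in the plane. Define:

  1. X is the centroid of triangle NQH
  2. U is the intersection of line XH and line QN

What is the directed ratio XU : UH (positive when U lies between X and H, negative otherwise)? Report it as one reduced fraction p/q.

XU:UH = -1/3

Set Q = (0, 0), H = (1, 0), N = (0, 1); any affine frame gives the same invariant.
1. X is the centroid of triangle NQH ⇒ X = (1/3, 1/3)
2. U is the intersection of line XH and line QN ⇒ U = (0, 1/2)
U = X + t·(H−X) with t = -1/2, so XU:UH = t:(1−t) = -1/2:3/2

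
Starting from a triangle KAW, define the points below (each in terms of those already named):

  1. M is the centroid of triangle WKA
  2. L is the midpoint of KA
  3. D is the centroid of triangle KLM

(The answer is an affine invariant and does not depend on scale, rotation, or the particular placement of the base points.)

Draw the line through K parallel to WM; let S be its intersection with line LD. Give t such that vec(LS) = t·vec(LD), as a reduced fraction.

t = 3

Work in coordinates with K = (0, 0), A = (1, 0), W = (0, 1).
1. M is the centroid of triangle WKA ⇒ M = (1/3, 1/3)
2. L is the midpoint of KA ⇒ L = (1/2, 0)
3. D is the centroid of triangle KLM ⇒ D = (5/18, 1/9)
through K parallel to WM: direction (1/3, -2/3); meets LD at S = (-1/6, 1/3)
S = L + t·(D−L) with t = 3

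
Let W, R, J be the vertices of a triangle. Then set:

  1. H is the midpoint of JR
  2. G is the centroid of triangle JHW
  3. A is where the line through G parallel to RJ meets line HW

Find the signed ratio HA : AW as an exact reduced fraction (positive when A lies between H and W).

HA:AW = 1/2

Choose coordinates W = (0, 0), R = (1, 0), J = (0, 1).
1. H is the midpoint of JR ⇒ H = (1/2, 1/2)
2. G is the centroid of triangle JHW ⇒ G = (1/6, 1/2)
3. A is where the line through G parallel to RJ meets line HW ⇒ A = (1/3, 1/3)
A = H + t·(W−H) with t = 1/3, so HA:AW = t:(1−t) = 1/3:2/3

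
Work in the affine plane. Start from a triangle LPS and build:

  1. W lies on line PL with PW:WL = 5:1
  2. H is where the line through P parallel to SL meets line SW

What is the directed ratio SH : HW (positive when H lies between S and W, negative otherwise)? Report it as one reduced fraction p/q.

Set L = (0, 0), P = (1, 0), S = (0, 1); any affine frame gives the same invariant.
1. W lies on line PL with PW:WL = 5:1 ⇒ W = (1/6, 0)
2. H is where the line through P parallel to SL meets line SW ⇒ H = (1, -5)
H = S + t·(W−S) with t = 6, so SH:HW = t:(1−t) = 6:-5

SH:HW = -6/5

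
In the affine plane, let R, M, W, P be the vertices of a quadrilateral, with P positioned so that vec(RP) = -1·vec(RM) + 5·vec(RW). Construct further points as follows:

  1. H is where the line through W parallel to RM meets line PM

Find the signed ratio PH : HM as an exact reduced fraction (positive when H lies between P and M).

Set R = (0, 0), M = (1, 0), W = (0, 1), P = (-1, 5); any affine frame gives the same invariant.
1. H is where the line through W parallel to RM meets line PM ⇒ H = (3/5, 1)
H = P + t·(M−P) with t = 4/5, so PH:HM = t:(1−t) = 4/5:1/5

PH:HM = 4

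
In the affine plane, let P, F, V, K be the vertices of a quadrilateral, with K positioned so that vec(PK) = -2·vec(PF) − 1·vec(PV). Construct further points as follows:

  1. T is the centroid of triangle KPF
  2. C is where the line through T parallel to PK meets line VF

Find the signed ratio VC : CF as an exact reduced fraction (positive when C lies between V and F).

Assign P = (0, 0), F = (1, 0), V = (0, 1), K = (-2, -1) — the answer is frame-independent, so this choice is without loss of generality.
1. T is the centroid of triangle KPF ⇒ T = (-1/3, -1/3)
2. C is where the line through T parallel to PK meets line VF ⇒ C = (7/9, 2/9)
C = V + t·(F−V) with t = 7/9, so VC:CF = t:(1−t) = 7/9:2/9

VC:CF = 7/2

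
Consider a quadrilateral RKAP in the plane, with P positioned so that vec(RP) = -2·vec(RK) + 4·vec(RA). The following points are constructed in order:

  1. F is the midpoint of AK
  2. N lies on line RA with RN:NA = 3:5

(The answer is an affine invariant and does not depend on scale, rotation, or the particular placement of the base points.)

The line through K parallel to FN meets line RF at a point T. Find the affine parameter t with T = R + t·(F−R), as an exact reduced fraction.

Choose coordinates R = (0, 0), K = (1, 0), A = (0, 1), P = (-2, 4).
1. F is the midpoint of AK ⇒ F = (1/2, 1/2)
2. N lies on line RA with RN:NA = 3:5 ⇒ N = (0, 3/8)
through K parallel to FN: direction (-1/2, -1/8); meets RF at T = (-1/3, -1/3)
T = R + t·(F−R) with t = -2/3

t = -2/3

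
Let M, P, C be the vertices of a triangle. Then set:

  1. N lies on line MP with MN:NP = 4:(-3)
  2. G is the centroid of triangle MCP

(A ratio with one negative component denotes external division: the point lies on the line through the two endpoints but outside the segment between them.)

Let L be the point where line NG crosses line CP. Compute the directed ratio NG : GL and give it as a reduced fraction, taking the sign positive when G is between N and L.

Set M = (0, 0), P = (1, 0), C = (0, 1); any affine frame gives the same invariant.
1. N lies on line MP with MN:NP = 4:(-3) ⇒ N = (4, 0)
2. G is the centroid of triangle MCP ⇒ G = (1/3, 1/3)
line NG meets CP at L = (7/10, 3/10)
G = N + t·(L−N) with t = 10/9, so NG:GL = 10/9:-1/9

NG:GL = -10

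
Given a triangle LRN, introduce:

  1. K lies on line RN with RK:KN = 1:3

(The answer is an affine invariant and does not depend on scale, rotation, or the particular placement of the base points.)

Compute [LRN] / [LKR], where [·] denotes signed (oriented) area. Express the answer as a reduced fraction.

[LRN]:[LKR] = -4

Assign L = (0, 0), R = (1, 0), N = (0, 1) — the answer is frame-independent, so this choice is without loss of generality.
1. K lies on line RN with RK:KN = 1:3 ⇒ K = (3/4, 1/4)
2·[LRN] = 1, 2·[LKR] = -1/4
[LRN]:[LKR] = 1:-1/4 = -4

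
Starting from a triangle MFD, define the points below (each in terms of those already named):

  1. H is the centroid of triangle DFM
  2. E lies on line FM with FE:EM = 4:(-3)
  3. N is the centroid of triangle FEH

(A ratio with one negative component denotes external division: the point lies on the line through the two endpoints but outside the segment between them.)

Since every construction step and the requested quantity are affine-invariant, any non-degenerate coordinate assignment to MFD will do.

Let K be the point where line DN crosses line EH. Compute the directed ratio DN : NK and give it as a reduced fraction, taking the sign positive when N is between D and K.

Choose coordinates M = (0, 0), F = (1, 0), D = (0, 1).
1. H is the centroid of triangle DFM ⇒ H = (1/3, 1/3)
2. E lies on line FM with FE:EM = 4:(-3) ⇒ E = (-3, 0)
3. N is the centroid of triangle FEH ⇒ N = (-5/9, 1/9)
line DN meets EH at K = (-7/15, 19/75)
N = D + t·(K−D) with t = 25/21, so DN:NK = 25/21:-4/21

DN:NK = -25/4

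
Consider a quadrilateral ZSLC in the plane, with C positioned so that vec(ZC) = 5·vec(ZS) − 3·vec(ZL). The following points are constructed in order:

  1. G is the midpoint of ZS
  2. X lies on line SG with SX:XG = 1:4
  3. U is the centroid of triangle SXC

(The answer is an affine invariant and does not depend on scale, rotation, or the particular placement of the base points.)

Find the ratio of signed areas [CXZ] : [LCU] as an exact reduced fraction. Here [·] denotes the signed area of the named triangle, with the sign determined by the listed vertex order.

[CXZ]:[LCU] = -27/8

Set Z = (0, 0), S = (1, 0), L = (0, 1), C = (5, -3); any affine frame gives the same invariant.
1. G is the midpoint of ZS ⇒ G = (1/2, 0)
2. X lies on line SG with SX:XG = 1:4 ⇒ X = (9/10, 0)
3. U is the centroid of triangle SXC ⇒ U = (23/10, -1)
2·[CXZ] = 27/10, 2·[LCU] = -4/5
[CXZ]:[LCU] = 27/10:-4/5 = -27/8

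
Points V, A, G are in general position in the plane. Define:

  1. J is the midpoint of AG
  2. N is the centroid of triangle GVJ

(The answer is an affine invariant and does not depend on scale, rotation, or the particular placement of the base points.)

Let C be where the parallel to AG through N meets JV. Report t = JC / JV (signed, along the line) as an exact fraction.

t = 1/3

Choose coordinates V = (0, 0), A = (1, 0), G = (0, 1).
1. J is the midpoint of AG ⇒ J = (1/2, 1/2)
2. N is the centroid of triangle GVJ ⇒ N = (1/6, 1/2)
through N parallel to AG: direction (-1, 1); meets JV at C = (1/3, 1/3)
C = J + t·(V−J) with t = 1/3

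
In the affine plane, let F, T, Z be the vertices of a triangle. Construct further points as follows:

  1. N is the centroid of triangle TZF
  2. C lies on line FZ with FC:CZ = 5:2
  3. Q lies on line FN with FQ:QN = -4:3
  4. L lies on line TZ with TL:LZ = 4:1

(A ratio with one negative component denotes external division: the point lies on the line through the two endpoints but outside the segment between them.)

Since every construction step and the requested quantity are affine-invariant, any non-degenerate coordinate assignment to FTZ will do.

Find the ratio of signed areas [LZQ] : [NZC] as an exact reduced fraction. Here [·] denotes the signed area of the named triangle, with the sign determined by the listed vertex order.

Choose coordinates F = (0, 0), T = (1, 0), Z = (0, 1).
1. N is the centroid of triangle TZF ⇒ N = (1/3, 1/3)
2. C lies on line FZ with FC:CZ = 5:2 ⇒ C = (0, 5/7)
3. Q lies on line FN with FQ:QN = -4:3 ⇒ Q = (4/3, 4/3)
4. L lies on line TZ with TL:LZ = 4:1 ⇒ L = (1/5, 4/5)
2·[LZQ] = -1/3, 2·[NZC] = 2/21
[LZQ]:[NZC] = -1/3:2/21 = -7/2

[LZQ]:[NZC] = -7/2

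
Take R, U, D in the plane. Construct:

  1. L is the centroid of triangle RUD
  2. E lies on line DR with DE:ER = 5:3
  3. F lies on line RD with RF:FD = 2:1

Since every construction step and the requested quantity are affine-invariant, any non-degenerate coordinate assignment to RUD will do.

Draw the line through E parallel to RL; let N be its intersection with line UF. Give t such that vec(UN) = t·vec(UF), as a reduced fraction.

Assign R = (0, 0), U = (1, 0), D = (0, 1) — the answer is frame-independent, so this choice is without loss of generality.
1. L is the centroid of triangle RUD ⇒ L = (1/3, 1/3)
2. E lies on line DR with DE:ER = 5:3 ⇒ E = (0, 3/8)
3. F lies on line RD with RF:FD = 2:1 ⇒ F = (0, 2/3)
through E parallel to RL: direction (1/3, 1/3); meets UF at N = (7/40, 11/20)
N = U + t·(F−U) with t = 33/40

t = 33/40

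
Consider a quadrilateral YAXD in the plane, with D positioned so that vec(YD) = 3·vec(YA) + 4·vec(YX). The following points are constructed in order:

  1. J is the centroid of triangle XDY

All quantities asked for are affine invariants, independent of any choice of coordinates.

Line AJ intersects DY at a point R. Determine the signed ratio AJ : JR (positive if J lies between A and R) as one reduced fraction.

Set Y = (0, 0), A = (1, 0), X = (0, 1), D = (3, 4); any affine frame gives the same invariant.
1. J is the centroid of triangle XDY ⇒ J = (1, 5/3)
line AJ meets DY at R = (1, 4/3)
J = A + t·(R−A) with t = 5/4, so AJ:JR = 5/4:-1/4

AJ:JR = -5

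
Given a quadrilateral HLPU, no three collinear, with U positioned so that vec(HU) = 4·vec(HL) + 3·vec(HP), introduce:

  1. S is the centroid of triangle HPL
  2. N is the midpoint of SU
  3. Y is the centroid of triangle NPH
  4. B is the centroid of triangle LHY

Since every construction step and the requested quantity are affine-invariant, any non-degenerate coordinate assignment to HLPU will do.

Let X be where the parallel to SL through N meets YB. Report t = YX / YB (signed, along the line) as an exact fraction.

t = -9/4

Set H = (0, 0), L = (1, 0), P = (0, 1), U = (4, 3); any affine frame gives the same invariant.
1. S is the centroid of triangle HPL ⇒ S = (1/3, 1/3)
2. N is the midpoint of SU ⇒ N = (13/6, 5/3)
3. Y is the centroid of triangle NPH ⇒ Y = (13/18, 8/9)
4. B is the centroid of triangle LHY ⇒ B = (31/54, 8/27)
through N parallel to SL: direction (2/3, -1/3); meets YB at X = (19/18, 20/9)
X = Y + t·(B−Y) with t = -9/4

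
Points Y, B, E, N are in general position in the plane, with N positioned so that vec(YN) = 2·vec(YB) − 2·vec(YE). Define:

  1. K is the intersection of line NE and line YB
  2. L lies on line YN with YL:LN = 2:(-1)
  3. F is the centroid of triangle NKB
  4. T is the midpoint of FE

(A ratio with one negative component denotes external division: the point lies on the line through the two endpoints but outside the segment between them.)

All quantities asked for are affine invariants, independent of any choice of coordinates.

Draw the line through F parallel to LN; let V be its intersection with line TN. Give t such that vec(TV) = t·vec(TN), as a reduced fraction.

Choose coordinates Y = (0, 0), B = (1, 0), E = (0, 1), N = (2, -2).
1. K is the intersection of line NE and line YB ⇒ K = (2/3, 0)
2. L lies on line YN with YL:LN = 2:(-1) ⇒ L = (4, -4)
3. F is the centroid of triangle NKB ⇒ F = (11/9, -2/3)
4. T is the midpoint of FE ⇒ T = (11/18, 1/6)
through F parallel to LN: direction (-2, 2); meets TN at V = (127/126, -19/42)
V = T + t·(N−T) with t = 2/7

t = 2/7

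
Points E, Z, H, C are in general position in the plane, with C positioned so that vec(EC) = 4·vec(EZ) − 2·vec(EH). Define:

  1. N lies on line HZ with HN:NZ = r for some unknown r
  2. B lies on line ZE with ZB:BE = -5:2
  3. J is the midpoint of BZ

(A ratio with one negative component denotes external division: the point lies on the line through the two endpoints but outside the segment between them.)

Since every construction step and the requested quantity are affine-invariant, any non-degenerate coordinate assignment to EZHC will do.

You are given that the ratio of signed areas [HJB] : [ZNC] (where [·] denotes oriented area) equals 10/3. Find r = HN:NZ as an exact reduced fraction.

Choose coordinates E = (0, 0), Z = (1, 0), H = (0, 1), C = (4, -2).
1. With HN:NZ = r, write λ = r/(r+1) so N = H + λ·(Z−H); N is affine-linear in λ
2. B lies on line ZE with ZB:BE = -5:2 ⇒ B = (-2/3, 0)
3. J is the midpoint of BZ ⇒ J = (1/6, 0)
Every point depending on N is an affine combination of N and λ-independent points, so each such coordinate is linear in λ; the λ² term in each signed area is a multiple of (Z−H)×(Z−H) = 0, so 2·[HJB] and 2·[ZNC] are each linear in λ. Evaluating at λ=0 and λ=1:
  2·[HJB] = -5/6,   2·[ZNC] = λ − 1
So [HJB]:[ZNC] = (-5/6) / (λ − 1). Setting this equal to 10/3:
  -5/6 = 10/3·(λ − 1)  ⇒  λ = 3/4
Then r = λ/(1−λ) = (3/4)/(1/4) = 3. Check: with r = 3, N = (3/4, 1/4) and [HJB]:[ZNC] = 10/3 as required.

r = 3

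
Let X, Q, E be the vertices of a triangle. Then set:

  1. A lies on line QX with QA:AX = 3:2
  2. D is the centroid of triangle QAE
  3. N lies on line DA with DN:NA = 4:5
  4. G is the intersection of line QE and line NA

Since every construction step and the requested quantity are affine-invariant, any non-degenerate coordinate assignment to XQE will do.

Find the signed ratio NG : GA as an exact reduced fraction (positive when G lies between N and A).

NG:GA = -17/27

Choose coordinates X = (0, 0), Q = (1, 0), E = (0, 1).
1. A lies on line QX with QA:AX = 3:2 ⇒ A = (2/5, 0)
2. D is the centroid of triangle QAE ⇒ D = (7/15, 1/3)
3. N lies on line DA with DN:NA = 4:5 ⇒ N = (59/135, 5/27)
4. G is the intersection of line QE and line NA ⇒ G = (1/2, 1/2)
G = N + t·(A−N) with t = -17/10, so NG:GA = t:(1−t) = -17/10:27/10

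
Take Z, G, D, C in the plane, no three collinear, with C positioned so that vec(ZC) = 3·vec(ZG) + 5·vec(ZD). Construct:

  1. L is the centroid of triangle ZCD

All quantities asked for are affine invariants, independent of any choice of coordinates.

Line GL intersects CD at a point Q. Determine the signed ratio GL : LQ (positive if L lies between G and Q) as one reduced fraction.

Assign Z = (0, 0), G = (1, 0), D = (0, 1), C = (3, 5) — the answer is frame-independent, so this choice is without loss of generality.
1. L is the centroid of triangle ZCD ⇒ L = (1, 2)
line GL meets CD at Q = (1, 7/3)
L = G + t·(Q−G) with t = 6/7, so GL:LQ = 6/7:1/7

GL:LQ = 6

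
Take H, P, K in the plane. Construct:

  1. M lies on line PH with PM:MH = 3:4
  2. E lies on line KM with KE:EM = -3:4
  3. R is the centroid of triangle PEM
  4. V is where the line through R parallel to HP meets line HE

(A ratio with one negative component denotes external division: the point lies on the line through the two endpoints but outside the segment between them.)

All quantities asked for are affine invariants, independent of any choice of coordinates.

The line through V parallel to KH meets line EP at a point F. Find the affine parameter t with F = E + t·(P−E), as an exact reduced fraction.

Set H = (0, 0), P = (1, 0), K = (0, 1); any affine frame gives the same invariant.
1. M lies on line PH with PM:MH = 3:4 ⇒ M = (4/7, 0)
2. E lies on line KM with KE:EM = -3:4 ⇒ E = (-12/7, 4)
3. R is the centroid of triangle PEM ⇒ R = (-1/21, 4/3)
4. V is where the line through R parallel to HP meets line HE ⇒ V = (-4/7, 4/3)
through V parallel to KH: direction (0, -1); meets EP at F = (-4/7, 44/19)
F = E + t·(P−E) with t = 8/19

t = 8/19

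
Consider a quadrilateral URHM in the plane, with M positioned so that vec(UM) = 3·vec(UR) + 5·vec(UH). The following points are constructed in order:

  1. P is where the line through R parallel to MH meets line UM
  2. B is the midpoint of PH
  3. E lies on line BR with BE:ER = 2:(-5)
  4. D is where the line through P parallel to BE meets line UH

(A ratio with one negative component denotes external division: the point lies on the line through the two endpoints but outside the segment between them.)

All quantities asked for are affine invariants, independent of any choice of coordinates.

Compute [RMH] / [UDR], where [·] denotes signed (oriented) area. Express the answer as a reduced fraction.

Choose coordinates U = (0, 0), R = (1, 0), H = (0, 1), M = (3, 5).
1. P is where the line through R parallel to MH meets line UM ⇒ P = (-4, -20/3)
2. B is the midpoint of PH ⇒ B = (-2, -17/6)
3. E lies on line BR with BE:ER = 2:(-5) ⇒ E = (-4, -85/18)
4. D is where the line through P parallel to BE meets line UH ⇒ D = (0, -26/9)
2·[RMH] = 7, 2·[UDR] = 26/9
[RMH]:[UDR] = 7:26/9 = 63/26

[RMH]:[UDR] = 63/26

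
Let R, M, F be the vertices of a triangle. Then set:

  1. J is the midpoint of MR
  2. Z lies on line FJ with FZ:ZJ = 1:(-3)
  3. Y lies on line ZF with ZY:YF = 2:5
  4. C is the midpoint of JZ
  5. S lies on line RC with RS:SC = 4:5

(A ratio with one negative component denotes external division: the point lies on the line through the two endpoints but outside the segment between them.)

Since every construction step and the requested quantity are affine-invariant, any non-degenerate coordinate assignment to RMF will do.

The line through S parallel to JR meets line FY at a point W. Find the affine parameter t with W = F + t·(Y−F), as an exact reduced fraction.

t = -28/15

Choose coordinates R = (0, 0), M = (1, 0), F = (0, 1).
1. J is the midpoint of MR ⇒ J = (1/2, 0)
2. Z lies on line FJ with FZ:ZJ = 1:(-3) ⇒ Z = (-1/4, 3/2)
3. Y lies on line ZF with ZY:YF = 2:5 ⇒ Y = (-5/28, 19/14)
4. C is the midpoint of JZ ⇒ C = (1/8, 3/4)
5. S lies on line RC with RS:SC = 4:5 ⇒ S = (1/18, 1/3)
through S parallel to JR: direction (-1/2, 0); meets FY at W = (1/3, 1/3)
W = F + t·(Y−F) with t = -28/15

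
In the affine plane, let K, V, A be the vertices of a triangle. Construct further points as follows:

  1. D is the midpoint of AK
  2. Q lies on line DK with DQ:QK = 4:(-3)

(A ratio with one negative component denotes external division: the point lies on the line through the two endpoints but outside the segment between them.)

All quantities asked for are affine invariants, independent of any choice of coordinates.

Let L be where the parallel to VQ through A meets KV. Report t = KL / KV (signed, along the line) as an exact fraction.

Set K = (0, 0), V = (1, 0), A = (0, 1); any affine frame gives the same invariant.
1. D is the midpoint of AK ⇒ D = (0, 1/2)
2. Q lies on line DK with DQ:QK = 4:(-3) ⇒ Q = (0, -3/2)
through A parallel to VQ: direction (-1, -3/2); meets KV at L = (-2/3, 0)
L = K + t·(V−K) with t = -2/3

t = -2/3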